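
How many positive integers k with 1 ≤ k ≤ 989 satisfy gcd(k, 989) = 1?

First factor: 989 = 23 * 43.
φ(23) = 23 − 1 = 22.
φ(43) = 43 − 1 = 42.
Since φ is multiplicative, φ(989) = 22 · 42 = 924.

924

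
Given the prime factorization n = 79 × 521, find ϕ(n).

φ(79) = 79 − 1 = 78.
φ(521) = 521 − 1 = 520.
Since φ is multiplicative, φ(41159) = 78 · 520 = 40560.

40560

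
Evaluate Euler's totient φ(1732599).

997920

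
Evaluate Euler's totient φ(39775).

30240

First factor: 39775 = 5^2 · 37 · 43.
φ(39775) = 39775 · (1 − 1/5) · (1 − 1/37) · (1 − 1/43)
       = 39775 · 6048/7955 = 30240.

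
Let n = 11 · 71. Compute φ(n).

φ(781) = 781 · (1 − 1/11) · (1 − 1/71)
       = 781 · 700/781 = 700.

700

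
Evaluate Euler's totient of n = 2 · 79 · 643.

φ(101594) = 101594 · (1 − 1/2) · (1 − 1/79) · (1 − 1/643)
       = 101594 · 50076/101594 = 50076.

50076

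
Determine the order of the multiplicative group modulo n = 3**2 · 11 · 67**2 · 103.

φ(3^2) = 3^2 − 3^1 = 9 − 3 = 6.
φ(11) = 11 − 1 = 10.
φ(67^2) = 67^1·(67−1) = 67·66 = 4422.
φ(103) = 103 − 1 = 102.
φ(45774333) = 6 × 10 × 4422 × 102 = 27062640.

27062640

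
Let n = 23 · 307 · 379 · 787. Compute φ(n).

2000131056

φ(23) = 23 − 1 = 22.
φ(307) = 307 − 1 = 306.
φ(379) = 379 − 1 = 378.
φ(787) = 787 − 1 = 786.
Since φ is multiplicative, φ(2106105653) = 22 · 306 · 378 · 786 = 2000131056.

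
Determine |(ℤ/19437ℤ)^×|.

10800

19437 = 3 · 11 · 19 · 31.
φ(3) = 3 − 1 = 2.
φ(11) = 11 − 1 = 10.
φ(19) = 19 − 1 = 18.
φ(31) = 31 − 1 = 30.
φ(19437) = 2 × 10 × 18 × 30 = 10800.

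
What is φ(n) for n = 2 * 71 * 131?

9100

φ(2) = 2 − 1 = 1.
φ(71) = 71 − 1 = 70.
φ(131) = 131 − 1 = 130.
Since φ is multiplicative, φ(18602) = 1 · 70 · 130 = 9100.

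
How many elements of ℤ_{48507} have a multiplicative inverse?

28512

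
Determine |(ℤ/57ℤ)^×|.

36

57 = 3 × 19.
φ(57) = 57 · (1 − 1/3) · (1 − 1/19)
       = 57 · 36/57 = 36.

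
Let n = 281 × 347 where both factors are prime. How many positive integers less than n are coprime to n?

For distinct primes, φ(pq) = (p−1)(q−1) = 280 × 346 = 96880.

96880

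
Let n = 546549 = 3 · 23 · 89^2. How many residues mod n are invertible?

φ(3) = 3 − 1 = 2.
φ(23) = 23 − 1 = 22.
φ(89^2) = 89^2 − 89^1 = 7921 − 89 = 7832.
φ(546549) = 2 × 22 × 7832 = 344608.

344608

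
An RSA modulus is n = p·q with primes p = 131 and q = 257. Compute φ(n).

33280

For distinct primes, φ(pq) = (p−1)(q−1) = 130 × 256 = 33280.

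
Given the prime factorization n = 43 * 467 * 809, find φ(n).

15814176

φ(16245529) = 16245529 · (1 − 1/43) · (1 − 1/467) · (1 − 1/809)
       = 16245529 · 15814176/16245529 = 15814176.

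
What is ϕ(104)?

48

104 = 2^3 * 13.
φ(104) = 104 · (1 − 1/2) · (1 − 1/13)
       = 104 · 12/26 = 48.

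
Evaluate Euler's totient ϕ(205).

160

Factor 205: 205 = 5 × 41.
φ(5) = 5 − 1 = 4.
φ(41) = 41 − 1 = 40.
φ(205) = 4 × 40 = 160.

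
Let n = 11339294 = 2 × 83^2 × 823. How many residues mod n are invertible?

φ(2) = 2 − 1 = 1.
φ(83^2) = 83^1·(83−1) = 83·82 = 6806.
φ(823) = 823 − 1 = 822.
Since φ is multiplicative, φ(11339294) = 1 · 6806 · 822 = 5594532.

5594532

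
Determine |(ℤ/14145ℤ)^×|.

7040

Prime factorization: 14145 = 3 · 5 · 23 · 41.
φ(3) = 3 − 1 = 2.
φ(5) = 5 − 1 = 4.
φ(23) = 23 − 1 = 22.
φ(41) = 41 − 1 = 40.
Multiply: 2 · 4 · 22 · 40 = 7040.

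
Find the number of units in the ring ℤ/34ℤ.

16

Prime factorization: 34 = 2 * 17.
φ(2) = 2 − 1 = 1.
φ(17) = 17 − 1 = 16.
Multiply: 1 · 16 = 16.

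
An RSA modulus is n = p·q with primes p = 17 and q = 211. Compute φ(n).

3360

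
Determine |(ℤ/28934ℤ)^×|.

12672

Prime factorization: 28934 = 2 * 17 * 23 * 37.
φ(28934) = 28934 · (1 − 1/2) · (1 − 1/17) · (1 − 1/23) · (1 − 1/37)
       = 28934 · 12672/28934 = 12672.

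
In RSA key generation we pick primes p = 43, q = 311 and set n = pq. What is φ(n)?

φ(n) = (p − 1)(q − 1) = (43−1)(311−1) = 42·310 = 13020.

13020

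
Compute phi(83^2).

6806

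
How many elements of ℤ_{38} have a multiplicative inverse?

18

Prime factorization: 38 = 2 · 19.
φ(38) = 38 · (1 − 1/2) · (1 − 1/19)
       = 38 · 18/38 = 18.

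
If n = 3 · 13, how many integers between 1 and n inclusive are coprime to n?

24

φ(39) = 39 · (1 − 1/3) · (1 − 1/13)
       = 39 · 24/39 = 24.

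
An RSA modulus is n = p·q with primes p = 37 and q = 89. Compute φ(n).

3168

φ(n) = (p − 1)(q − 1) = (37−1)(89−1) = 36·88 = 3168.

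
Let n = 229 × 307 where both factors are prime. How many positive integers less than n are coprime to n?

69768

For distinct primes, φ(pq) = (p−1)(q−1) = 228 × 306 = 69768.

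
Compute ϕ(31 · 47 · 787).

φ(1146659) = 1146659 · (1 − 1/31) · (1 − 1/47) · (1 − 1/787)
       = 1146659 · 1084680/1146659 = 1084680.

1084680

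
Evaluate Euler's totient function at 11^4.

13310

φ(14641) = 14641 · (1 − 1/11)
       = 14641 · 10/11 = 13310.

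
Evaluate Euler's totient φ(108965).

Prime factorization: 108965 = 5 · 19 · 31 · 37.
φ(5) = 5 − 1 = 4.
φ(19) = 19 − 1 = 18.
φ(31) = 31 − 1 = 30.
φ(37) = 37 − 1 = 36.
φ(108965) = 4 × 18 × 30 × 36 = 77760.

77760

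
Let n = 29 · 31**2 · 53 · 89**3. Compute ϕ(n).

φ(29) = 29 − 1 = 28.
φ(31^2) = 31^1·(31−1) = 31·30 = 930.
φ(53) = 53 − 1 = 52.
φ(89^3) = 89^3 − 89^2 = 704969 − 7921 = 697048.
Multiply: 28 · 930 · 52 · 697048 = 943858755840.

943858755840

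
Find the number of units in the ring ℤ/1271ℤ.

1271 = 31 · 41.
φ(31) = 31 − 1 = 30.
φ(41) = 41 − 1 = 40.
Since φ is multiplicative, φ(1271) = 30 · 40 = 1200.

1200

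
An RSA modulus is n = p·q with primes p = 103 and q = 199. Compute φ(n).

20196

For distinct primes, φ(pq) = (p−1)(q−1) = 102 × 198 = 20196.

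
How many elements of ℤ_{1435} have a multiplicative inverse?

First factor: 1435 = 5 · 7 · 41.
φ(5) = 5 − 1 = 4.
φ(7) = 7 − 1 = 6.
φ(41) = 41 − 1 = 40.
Multiply: 4 · 6 · 40 = 960.

960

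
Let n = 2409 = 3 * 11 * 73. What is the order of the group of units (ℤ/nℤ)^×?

φ(3) = 3 − 1 = 2.
φ(11) = 11 − 1 = 10.
φ(73) = 73 − 1 = 72.
Since φ is multiplicative, φ(2409) = 2 · 10 · 72 = 1440.

1440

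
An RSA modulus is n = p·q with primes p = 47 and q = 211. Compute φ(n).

φ(pq) = (p−1)(q−1) = 46 · 210 = 9660.

9660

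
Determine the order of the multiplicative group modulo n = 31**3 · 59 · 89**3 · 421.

489535973942400

φ(521662008206881) = 521662008206881 · (1 − 1/31) · (1 − 1/59) · (1 − 1/89) · (1 − 1/421)
       = 521662008206881 · 64310400/68530801 = 489535973942400.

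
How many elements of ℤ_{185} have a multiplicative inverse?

144

First factor: 185 = 5 · 37.
φ(5) = 5 − 1 = 4.
φ(37) = 37 − 1 = 36.
φ(185) = 4 × 36 = 144.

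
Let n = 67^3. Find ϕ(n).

296274

φ(67^3) = 67^2·(67−1) = 4489·66 = 296274.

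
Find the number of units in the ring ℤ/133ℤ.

108

Prime factorization: 133 = 7 × 19.
φ(7) = 7 − 1 = 6.
φ(19) = 19 − 1 = 18.
Since φ is multiplicative, φ(133) = 6 · 18 = 108.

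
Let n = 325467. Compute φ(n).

204624

Factor 325467: 325467 = 3**2 * 29**2 * 43.
φ(3^2) = 3^2 − 3^1 = 9 − 3 = 6.
φ(29^2) = 29^1·(29−1) = 29·28 = 812.
φ(43) = 43 − 1 = 42.
Multiply: 6 · 812 · 42 = 204624.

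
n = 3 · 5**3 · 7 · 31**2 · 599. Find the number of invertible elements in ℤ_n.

667368000

φ(3) = 3 − 1 = 2.
φ(5^3) = 5^3 − 5^2 = 125 − 25 = 100.
φ(7) = 7 − 1 = 6.
φ(31^2) = 31^1·(31−1) = 31·30 = 930.
φ(599) = 599 − 1 = 598.
Since φ is multiplicative, φ(1511052375) = 2 · 100 · 6 · 930 · 598 = 667368000.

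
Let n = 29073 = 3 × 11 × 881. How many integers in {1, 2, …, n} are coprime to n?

φ(29073) = 29073 · (1 − 1/3) · (1 − 1/11) · (1 − 1/881)
       = 29073 · 17600/29073 = 17600.

17600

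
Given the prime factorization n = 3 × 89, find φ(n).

φ(3) = 3 − 1 = 2.
φ(89) = 89 − 1 = 88.
Multiply: 2 · 88 = 176.

176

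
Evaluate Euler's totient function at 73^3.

φ(73^3) = 73^3 − 73^2 = 389017 − 5329 = 383688.

383688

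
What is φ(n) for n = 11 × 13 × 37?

φ(5291) = 5291 · (1 − 1/11) · (1 − 1/13) · (1 − 1/37)
       = 5291 · 4320/5291 = 4320.

4320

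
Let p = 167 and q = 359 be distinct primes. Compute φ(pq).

59428

φ(167) = 167 − 1 = 166.
φ(359) = 359 − 1 = 358.
φ(59953) = 166 × 358 = 59428.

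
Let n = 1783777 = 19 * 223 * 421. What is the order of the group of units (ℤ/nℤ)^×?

1678320

φ(1783777) = 1783777 · (1 − 1/19) · (1 − 1/223) · (1 − 1/421)
       = 1783777 · 1678320/1783777 = 1678320.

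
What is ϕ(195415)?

126720

First factor: 195415 = 5 · 11^2 · 17 · 19.
φ(5) = 5 − 1 = 4.
φ(11^2) = 11^2 − 11^1 = 121 − 11 = 110.
φ(17) = 17 − 1 = 16.
φ(19) = 19 − 1 = 18.
φ(195415) = 4 × 110 × 16 × 18 = 126720.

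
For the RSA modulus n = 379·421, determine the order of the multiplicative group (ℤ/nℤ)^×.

158760

φ(159559) = 159559 · (1 − 1/379) · (1 − 1/421)
       = 159559 · 158760/159559 = 158760.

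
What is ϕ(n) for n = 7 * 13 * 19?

1296

φ(1729) = 1729 · (1 − 1/7) · (1 − 1/13) · (1 − 1/19)
       = 1729 · 1296/1729 = 1296.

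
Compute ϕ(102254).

47040

Factor 102254: 102254 = 2 * 29 * 41 * 43.
φ(2) = 2 − 1 = 1.
φ(29) = 29 − 1 = 28.
φ(41) = 41 − 1 = 40.
φ(43) = 43 − 1 = 42.
φ(102254) = 1 × 28 × 40 × 42 = 47040.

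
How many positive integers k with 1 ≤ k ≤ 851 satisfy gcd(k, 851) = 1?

851 = 23 · 37.
φ(851) = 851 · (1 − 1/23) · (1 − 1/37)
       = 851 · 792/851 = 792.

792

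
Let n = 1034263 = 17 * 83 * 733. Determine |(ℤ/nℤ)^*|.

φ(1034263) = 1034263 · (1 − 1/17) · (1 − 1/83) · (1 − 1/733)
       = 1034263 · 960384/1034263 = 960384.

960384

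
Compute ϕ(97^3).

φ(912673) = 912673 · (1 − 1/97)
       = 912673 · 96/97 = 903264.

903264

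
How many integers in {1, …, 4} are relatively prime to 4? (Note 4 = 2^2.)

φ(2^2) = 2^2 − 2^1 = 4 − 2 = 2.

2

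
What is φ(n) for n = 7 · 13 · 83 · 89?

φ(7) = 7 − 1 = 6.
φ(13) = 13 − 1 = 12.
φ(83) = 83 − 1 = 82.
φ(89) = 89 − 1 = 88.
Multiply: 6 · 12 · 82 · 88 = 519552.

519552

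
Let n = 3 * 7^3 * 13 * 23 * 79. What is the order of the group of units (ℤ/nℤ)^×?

φ(24306009) = 24306009 · (1 − 1/3) · (1 − 1/7) · (1 − 1/13) · (1 − 1/23) · (1 − 1/79)
       = 24306009 · 247104/496041 = 12108096.

12108096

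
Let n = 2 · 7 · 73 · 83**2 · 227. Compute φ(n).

φ(1598206666) = 1598206666 · (1 − 1/2) · (1 − 1/7) · (1 − 1/73) · (1 − 1/83) · (1 − 1/227)
       = 1598206666 · 8005824/19255502 = 664483392.

664483392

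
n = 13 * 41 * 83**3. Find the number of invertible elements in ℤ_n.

271151040

φ(304762471) = 304762471 · (1 − 1/13) · (1 − 1/41) · (1 − 1/83)
       = 304762471 · 39360/44239 = 271151040.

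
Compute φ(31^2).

930

φ(31^2) = 31^1·(31−1) = 31·30 = 930.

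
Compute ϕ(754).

754 = 2 * 13 * 29.
φ(2) = 2 − 1 = 1.
φ(13) = 13 − 1 = 12.
φ(29) = 29 − 1 = 28.
Since φ is multiplicative, φ(754) = 1 · 12 · 28 = 336.

336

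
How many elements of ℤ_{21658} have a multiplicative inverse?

8064

First factor: 21658 = 2 * 7^2 * 13 * 17.
φ(21658) = 21658 · (1 − 1/2) · (1 − 1/7) · (1 − 1/13) · (1 − 1/17)
       = 21658 · 1152/3094 = 8064.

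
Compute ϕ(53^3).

146068

φ(148877) = 148877 · (1 − 1/53)
       = 148877 · 52/53 = 146068.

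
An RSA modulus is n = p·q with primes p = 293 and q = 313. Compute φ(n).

91104

φ(293) = 293 − 1 = 292.
φ(313) = 313 − 1 = 312.
Since φ is multiplicative, φ(91709) = 292 · 312 = 91104.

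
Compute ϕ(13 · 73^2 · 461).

φ(31936697) = 31936697 · (1 − 1/13) · (1 − 1/73) · (1 − 1/461)
       = 31936697 · 397440/437489 = 29013120.

29013120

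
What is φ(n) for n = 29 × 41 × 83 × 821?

φ(81022027) = 81022027 · (1 − 1/29) · (1 − 1/41) · (1 − 1/83) · (1 − 1/821)
       = 81022027 · 75308800/81022027 = 75308800.

75308800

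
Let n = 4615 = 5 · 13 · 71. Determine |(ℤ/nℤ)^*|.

φ(5) = 5 − 1 = 4.
φ(13) = 13 − 1 = 12.
φ(71) = 71 − 1 = 70.
φ(4615) = 4 × 12 × 70 = 3360.

3360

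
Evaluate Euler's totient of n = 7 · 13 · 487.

34992

φ(7) = 7 − 1 = 6.
φ(13) = 13 − 1 = 12.
φ(487) = 487 − 1 = 486.
Multiply: 6 · 12 · 486 = 34992.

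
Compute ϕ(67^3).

296274

φ(300763) = 300763 · (1 − 1/67)
       = 300763 · 66/67 = 296274.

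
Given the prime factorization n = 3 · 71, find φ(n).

140

φ(3) = 3 − 1 = 2.
φ(71) = 71 − 1 = 70.
φ(213) = 2 × 70 = 140.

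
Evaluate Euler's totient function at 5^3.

100

φ(5^3) = 5^2·(5−1) = 25·4 = 100.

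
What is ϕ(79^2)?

6162

φ(6241) = 6241 · (1 − 1/79)
       = 6241 · 78/79 = 6162.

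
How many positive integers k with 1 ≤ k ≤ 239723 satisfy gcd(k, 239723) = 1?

194400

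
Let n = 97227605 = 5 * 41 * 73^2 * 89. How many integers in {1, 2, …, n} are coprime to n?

74004480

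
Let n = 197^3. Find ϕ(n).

7606564

φ(7645373) = 7645373 · (1 − 1/197)
       = 7645373 · 196/197 = 7606564.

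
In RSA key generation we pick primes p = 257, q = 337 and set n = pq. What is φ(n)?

φ(86609) = 86609 · (1 − 1/257) · (1 − 1/337)
       = 86609 · 86016/86609 = 86016.

86016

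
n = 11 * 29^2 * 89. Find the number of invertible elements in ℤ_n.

714560

φ(823339) = 823339 · (1 − 1/11) · (1 − 1/29) · (1 − 1/89)
       = 823339 · 24640/28391 = 714560.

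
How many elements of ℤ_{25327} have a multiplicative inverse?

Factor 25327: 25327 = 19 × 31 × 43.
φ(25327) = 25327 · (1 − 1/19) · (1 − 1/31) · (1 − 1/43)
       = 25327 · 22680/25327 = 22680.

22680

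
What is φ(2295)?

Prime factorization: 2295 = 3^3 · 5 · 17.
φ(2295) = 2295 · (1 − 1/3) · (1 − 1/5) · (1 − 1/17)
       = 2295 · 128/255 = 1152.

1152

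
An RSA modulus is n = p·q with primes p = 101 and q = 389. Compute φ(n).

38800

For distinct primes, φ(pq) = (p−1)(q−1) = 100 × 388 = 38800.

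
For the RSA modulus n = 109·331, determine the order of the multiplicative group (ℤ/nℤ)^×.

35640

φ(109) = 109 − 1 = 108.
φ(331) = 331 − 1 = 330.
φ(36079) = 108 × 330 = 35640.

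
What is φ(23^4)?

267674

φ(23^4) = 23^4 − 23^3 = 279841 − 12167 = 267674.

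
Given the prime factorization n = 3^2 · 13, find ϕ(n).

72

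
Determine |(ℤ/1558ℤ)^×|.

First factor: 1558 = 2 * 19 * 41.
φ(1558) = 1558 · (1 − 1/2) · (1 − 1/19) · (1 − 1/41)
       = 1558 · 720/1558 = 720.

720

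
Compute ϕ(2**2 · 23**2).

φ(2^2) = 2^1·(2−1) = 2·1 = 2.
φ(23^2) = 23^2 − 23^1 = 529 − 23 = 506.
φ(2116) = 2 × 506 = 1012.

1012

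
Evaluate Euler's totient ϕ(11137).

9072

Factor 11137: 11137 = 7 · 37 · 43.
φ(11137) = 11137 · (1 − 1/7) · (1 − 1/37) · (1 − 1/43)
       = 11137 · 9072/11137 = 9072.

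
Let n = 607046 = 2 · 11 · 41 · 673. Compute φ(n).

268800

φ(2) = 2 − 1 = 1.
φ(11) = 11 − 1 = 10.
φ(41) = 41 − 1 = 40.
φ(673) = 673 − 1 = 672.
Since φ is multiplicative, φ(607046) = 1 · 10 · 40 · 672 = 268800.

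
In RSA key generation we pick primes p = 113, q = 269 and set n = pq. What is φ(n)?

φ(pq) = (p−1)(q−1) = 112 · 268 = 30016.

30016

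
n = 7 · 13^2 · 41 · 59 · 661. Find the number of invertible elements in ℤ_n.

φ(7) = 7 − 1 = 6.
φ(13^2) = 13^1·(13−1) = 13·12 = 156.
φ(41) = 41 − 1 = 40.
φ(59) = 59 − 1 = 58.
φ(661) = 661 − 1 = 660.
Since φ is multiplicative, φ(1891568497) = 6 · 156 · 40 · 58 · 660 = 1433203200.

1433203200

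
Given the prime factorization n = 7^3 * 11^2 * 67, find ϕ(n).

2134440

φ(2780701) = 2780701 · (1 − 1/7) · (1 − 1/11) · (1 − 1/67)
       = 2780701 · 3960/5159 = 2134440.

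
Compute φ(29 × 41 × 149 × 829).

137249280

φ(146866469) = 146866469 · (1 − 1/29) · (1 − 1/41) · (1 − 1/149) · (1 − 1/829)
       = 146866469 · 137249280/146866469 = 137249280.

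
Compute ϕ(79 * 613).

φ(48427) = 48427 · (1 − 1/79) · (1 − 1/613)
       = 48427 · 47736/48427 = 47736.

47736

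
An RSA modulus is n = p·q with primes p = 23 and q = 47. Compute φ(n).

1012

φ(23) = 23 − 1 = 22.
φ(47) = 47 − 1 = 46.
Since φ is multiplicative, φ(1081) = 22 · 46 = 1012.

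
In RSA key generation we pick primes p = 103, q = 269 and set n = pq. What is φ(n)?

27336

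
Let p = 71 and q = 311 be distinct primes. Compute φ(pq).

21700

φ(n) = (p − 1)(q − 1) = (71−1)(311−1) = 70·310 = 21700.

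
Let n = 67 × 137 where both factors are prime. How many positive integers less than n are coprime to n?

φ(67) = 67 − 1 = 66.
φ(137) = 137 − 1 = 136.
φ(9179) = 66 × 136 = 8976.

8976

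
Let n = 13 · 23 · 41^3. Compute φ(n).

φ(20607379) = 20607379 · (1 − 1/13) · (1 − 1/23) · (1 − 1/41)
       = 20607379 · 10560/12259 = 17751360.

17751360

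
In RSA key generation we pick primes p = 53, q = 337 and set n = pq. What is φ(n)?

For distinct primes, φ(pq) = (p−1)(q−1) = 52 × 336 = 17472.

17472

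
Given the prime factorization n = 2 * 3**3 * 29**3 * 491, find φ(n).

φ(2) = 2 − 1 = 1.
φ(3^3) = 3^3 − 3^2 = 27 − 9 = 18.
φ(29^3) = 29^2·(29−1) = 841·28 = 23548.
φ(491) = 491 − 1 = 490.
Since φ is multiplicative, φ(646649946) = 1 · 18 · 23548 · 490 = 207693360.

207693360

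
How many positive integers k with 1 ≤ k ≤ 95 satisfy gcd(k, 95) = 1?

72

Prime factorization: 95 = 5 * 19.
φ(5) = 5 − 1 = 4.
φ(19) = 19 − 1 = 18.
φ(95) = 4 × 18 = 72.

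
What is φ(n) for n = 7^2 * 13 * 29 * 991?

φ(7^2) = 7^2 − 7^1 = 49 − 7 = 42.
φ(13) = 13 − 1 = 12.
φ(29) = 29 − 1 = 28.
φ(991) = 991 − 1 = 990.
Since φ is multiplicative, φ(18306743) = 42 · 12 · 28 · 990 = 13970880.

13970880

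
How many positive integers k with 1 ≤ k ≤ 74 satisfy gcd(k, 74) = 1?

74 = 2 · 37.
φ(2) = 2 − 1 = 1.
φ(37) = 37 − 1 = 36.
Multiply: 1 · 36 = 36.

36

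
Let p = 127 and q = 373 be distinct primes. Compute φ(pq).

46872

For distinct primes, φ(pq) = (p−1)(q−1) = 126 × 372 = 46872.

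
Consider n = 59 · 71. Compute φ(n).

4060

φ(4189) = 4189 · (1 − 1/59) · (1 − 1/71)
       = 4189 · 4060/4189 = 4060.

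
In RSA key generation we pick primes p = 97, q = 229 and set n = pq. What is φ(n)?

φ(97) = 97 − 1 = 96.
φ(229) = 229 − 1 = 228.
φ(22213) = 96 × 228 = 21888.

21888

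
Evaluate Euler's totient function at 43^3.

φ(43^3) = 43^2·(43−1) = 1849·42 = 77658.

77658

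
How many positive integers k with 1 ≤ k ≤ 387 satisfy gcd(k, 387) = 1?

Factor 387: 387 = 3^2 · 43.
φ(387) = 387 · (1 − 1/3) · (1 − 1/43)
       = 387 · 84/129 = 252.

252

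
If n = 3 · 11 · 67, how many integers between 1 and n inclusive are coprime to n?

1320

φ(2211) = 2211 · (1 − 1/3) · (1 − 1/11) · (1 − 1/67)
       = 2211 · 1320/2211 = 1320.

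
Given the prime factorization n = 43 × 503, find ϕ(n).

φ(43) = 43 − 1 = 42.
φ(503) = 503 − 1 = 502.
Since φ is multiplicative, φ(21629) = 42 · 502 = 21084.

21084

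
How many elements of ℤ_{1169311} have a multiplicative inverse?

898560

Factor 1169311: 1169311 = 11 * 13^2 * 17 * 37.
φ(1169311) = 1169311 · (1 − 1/11) · (1 − 1/13) · (1 − 1/17) · (1 − 1/37)
       = 1169311 · 69120/89947 = 898560.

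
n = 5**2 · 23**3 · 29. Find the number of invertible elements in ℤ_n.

6517280

φ(8821075) = 8821075 · (1 − 1/5) · (1 − 1/23) · (1 − 1/29)
       = 8821075 · 2464/3335 = 6517280.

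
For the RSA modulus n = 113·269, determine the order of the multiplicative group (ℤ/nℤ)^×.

30016

φ(113) = 113 − 1 = 112.
φ(269) = 269 − 1 = 268.
Multiply: 112 · 268 = 30016.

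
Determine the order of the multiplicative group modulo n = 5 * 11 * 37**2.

53280

φ(75295) = 75295 · (1 − 1/5) · (1 − 1/11) · (1 − 1/37)
       = 75295 · 1440/2035 = 53280.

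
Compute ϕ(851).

792

Factor 851: 851 = 23 * 37.
φ(851) = 851 · (1 − 1/23) · (1 − 1/37)
       = 851 · 792/851 = 792.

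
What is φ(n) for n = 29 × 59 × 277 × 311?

138949440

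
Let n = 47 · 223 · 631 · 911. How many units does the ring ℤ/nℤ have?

φ(47) = 47 − 1 = 46.
φ(223) = 223 − 1 = 222.
φ(631) = 631 − 1 = 630.
φ(911) = 911 − 1 = 910.
φ(6024908521) = 46 × 222 × 630 × 910 = 5854539600.

5854539600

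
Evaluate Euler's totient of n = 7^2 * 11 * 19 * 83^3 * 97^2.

39768096130560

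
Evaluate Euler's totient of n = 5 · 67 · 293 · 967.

φ(5) = 5 − 1 = 4.
φ(67) = 67 − 1 = 66.
φ(293) = 293 − 1 = 292.
φ(967) = 967 − 1 = 966.
φ(94915885) = 4 × 66 × 292 × 966 = 74467008.

74467008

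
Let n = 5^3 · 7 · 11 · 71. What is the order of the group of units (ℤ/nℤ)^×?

420000

φ(5^3) = 5^3 − 5^2 = 125 − 25 = 100.
φ(7) = 7 − 1 = 6.
φ(11) = 11 − 1 = 10.
φ(71) = 71 − 1 = 70.
φ(683375) = 100 × 6 × 10 × 70 = 420000.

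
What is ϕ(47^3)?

101614

φ(103823) = 103823 · (1 − 1/47)
       = 103823 · 46/47 = 101614.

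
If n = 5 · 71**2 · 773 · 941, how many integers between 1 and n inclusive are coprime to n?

14426518400

φ(5) = 5 − 1 = 4.
φ(71^2) = 71^2 − 71^1 = 5041 − 71 = 4970.
φ(773) = 773 − 1 = 772.
φ(941) = 941 − 1 = 940.
φ(18333940565) = 4 × 4970 × 772 × 940 = 14426518400.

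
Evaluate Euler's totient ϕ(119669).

119669 = 11^2 * 23 * 43.
φ(119669) = 119669 · (1 − 1/11) · (1 − 1/23) · (1 − 1/43)
       = 119669 · 9240/10879 = 101640.

101640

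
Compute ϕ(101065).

Prime factorization: 101065 = 5 * 17 * 29 * 41.
φ(5) = 5 − 1 = 4.
φ(17) = 17 − 1 = 16.
φ(29) = 29 − 1 = 28.
φ(41) = 41 − 1 = 40.
φ(101065) = 4 × 16 × 28 × 40 = 71680.

71680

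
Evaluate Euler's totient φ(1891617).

First factor: 1891617 = 3 × 7 × 13^3 × 41.
φ(1891617) = 1891617 · (1 − 1/3) · (1 − 1/7) · (1 − 1/13) · (1 − 1/41)
       = 1891617 · 5760/11193 = 973440.

973440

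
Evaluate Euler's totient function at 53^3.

146068

φ(53^3) = 53^2·(53−1) = 2809·52 = 146068.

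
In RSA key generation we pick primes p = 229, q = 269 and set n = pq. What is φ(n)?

61104

φ(61601) = 61601 · (1 − 1/229) · (1 − 1/269)
       = 61601 · 61104/61601 = 61104.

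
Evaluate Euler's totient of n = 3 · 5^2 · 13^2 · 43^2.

11269440

φ(3) = 3 − 1 = 2.
φ(5^2) = 5^2 − 5^1 = 25 − 5 = 20.
φ(13^2) = 13^2 − 13^1 = 169 − 13 = 156.
φ(43^2) = 43^1·(43−1) = 43·42 = 1806.
Since φ is multiplicative, φ(23436075) = 2 · 20 · 156 · 1806 = 11269440.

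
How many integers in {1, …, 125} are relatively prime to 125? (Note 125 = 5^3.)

100

φ(125) = 125 · (1 − 1/5)
       = 125 · 4/5 = 100.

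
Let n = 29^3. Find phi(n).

φ(29^3) = 29^3 − 29^2 = 24389 − 841 = 23548.

23548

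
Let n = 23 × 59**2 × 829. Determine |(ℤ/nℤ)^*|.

φ(66372227) = 66372227 · (1 − 1/23) · (1 − 1/59) · (1 − 1/829)
       = 66372227 · 1056528/1124953 = 62335152.

62335152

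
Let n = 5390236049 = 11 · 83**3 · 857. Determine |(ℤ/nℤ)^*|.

4835526880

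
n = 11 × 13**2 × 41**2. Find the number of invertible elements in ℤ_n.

φ(11) = 11 − 1 = 10.
φ(13^2) = 13^1·(13−1) = 13·12 = 156.
φ(41^2) = 41^2 − 41^1 = 1681 − 41 = 1640.
Multiply: 10 · 156 · 1640 = 2558400.

2558400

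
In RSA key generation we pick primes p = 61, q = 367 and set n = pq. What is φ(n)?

21960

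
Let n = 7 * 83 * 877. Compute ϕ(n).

430992

φ(7) = 7 − 1 = 6.
φ(83) = 83 − 1 = 82.
φ(877) = 877 − 1 = 876.
Multiply: 6 · 82 · 876 = 430992.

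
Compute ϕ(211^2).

44310

φ(211^2) = 211^2 − 211^1 = 44521 − 211 = 44310.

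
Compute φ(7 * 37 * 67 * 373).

5303232

φ(6472669) = 6472669 · (1 − 1/7) · (1 − 1/37) · (1 − 1/67) · (1 − 1/373)
       = 6472669 · 5303232/6472669 = 5303232.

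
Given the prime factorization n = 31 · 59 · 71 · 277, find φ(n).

φ(31) = 31 − 1 = 30.
φ(59) = 59 − 1 = 58.
φ(71) = 71 − 1 = 70.
φ(277) = 277 − 1 = 276.
φ(35970943) = 30 × 58 × 70 × 276 = 33616800.

33616800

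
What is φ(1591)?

1512

Prime factorization: 1591 = 37 × 43.
φ(37) = 37 − 1 = 36.
φ(43) = 43 − 1 = 42.
φ(1591) = 36 × 42 = 1512.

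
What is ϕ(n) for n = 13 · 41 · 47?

22080

φ(13) = 13 − 1 = 12.
φ(41) = 41 − 1 = 40.
φ(47) = 47 − 1 = 46.
φ(25051) = 12 × 40 × 46 = 22080.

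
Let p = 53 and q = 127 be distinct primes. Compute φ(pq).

φ(53) = 53 − 1 = 52.
φ(127) = 127 − 1 = 126.
Multiply: 52 · 126 = 6552.

6552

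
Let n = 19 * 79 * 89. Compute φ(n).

123552

φ(19) = 19 − 1 = 18.
φ(79) = 79 − 1 = 78.
φ(89) = 89 − 1 = 88.
Multiply: 18 · 78 · 88 = 123552.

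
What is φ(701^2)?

φ(701^2) = 701^2 − 701^1 = 491401 − 701 = 490700.

490700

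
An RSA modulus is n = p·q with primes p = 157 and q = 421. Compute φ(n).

65520

φ(n) = (p − 1)(q − 1) = (157−1)(421−1) = 156·420 = 65520.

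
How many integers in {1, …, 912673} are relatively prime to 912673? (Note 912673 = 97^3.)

903264

φ(912673) = 912673 · (1 − 1/97)
       = 912673 · 96/97 = 903264.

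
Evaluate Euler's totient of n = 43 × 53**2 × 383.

44217264

φ(43) = 43 − 1 = 42.
φ(53^2) = 53^1·(53−1) = 53·52 = 2756.
φ(383) = 383 − 1 = 382.
φ(46261421) = 42 × 2756 × 382 = 44217264.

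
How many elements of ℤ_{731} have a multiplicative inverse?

731 = 17 × 43.
φ(731) = 731 · (1 − 1/17) · (1 − 1/43)
       = 731 · 672/731 = 672.

672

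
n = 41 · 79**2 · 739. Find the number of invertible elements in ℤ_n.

181902240

φ(41) = 41 − 1 = 40.
φ(79^2) = 79^2 − 79^1 = 6241 − 79 = 6162.
φ(739) = 739 − 1 = 738.
φ(189096059) = 40 × 6162 × 738 = 181902240.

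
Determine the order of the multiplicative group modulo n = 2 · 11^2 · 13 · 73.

95040

φ(2) = 2 − 1 = 1.
φ(11^2) = 11^1·(11−1) = 11·10 = 110.
φ(13) = 13 − 1 = 12.
φ(73) = 73 − 1 = 72.
φ(229658) = 1 × 110 × 12 × 72 = 95040.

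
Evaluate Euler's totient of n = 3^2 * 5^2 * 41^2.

φ(3^2) = 3^2 − 3^1 = 9 − 3 = 6.
φ(5^2) = 5^1·(5−1) = 5·4 = 20.
φ(41^2) = 41^1·(41−1) = 41·40 = 1640.
φ(378225) = 6 × 20 × 1640 = 196800.

196800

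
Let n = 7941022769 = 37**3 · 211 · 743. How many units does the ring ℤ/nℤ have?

φ(37^3) = 37^2·(37−1) = 1369·36 = 49284.
φ(211) = 211 − 1 = 210.
φ(743) = 743 − 1 = 742.
φ(7941022769) = 49284 × 210 × 742 = 7679432880.

7679432880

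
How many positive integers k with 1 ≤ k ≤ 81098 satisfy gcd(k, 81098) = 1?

36960

81098 = 2 · 23 · 41 · 43.
φ(2) = 2 − 1 = 1.
φ(23) = 23 − 1 = 22.
φ(41) = 41 − 1 = 40.
φ(43) = 43 − 1 = 42.
φ(81098) = 1 × 22 × 40 × 42 = 36960.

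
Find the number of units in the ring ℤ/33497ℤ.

30240

33497 = 19 × 41 × 43.
φ(33497) = 33497 · (1 − 1/19) · (1 − 1/41) · (1 − 1/43)
       = 33497 · 30240/33497 = 30240.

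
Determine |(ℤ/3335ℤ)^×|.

Prime factorization: 3335 = 5 · 23 · 29.
φ(5) = 5 − 1 = 4.
φ(23) = 23 − 1 = 22.
φ(29) = 29 − 1 = 28.
Since φ is multiplicative, φ(3335) = 4 · 22 · 28 = 2464.

2464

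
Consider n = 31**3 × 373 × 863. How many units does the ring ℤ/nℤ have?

φ(9589693109) = 9589693109 · (1 − 1/31) · (1 − 1/373) · (1 − 1/863)
       = 9589693109 · 9619920/9978869 = 9244743120.

9244743120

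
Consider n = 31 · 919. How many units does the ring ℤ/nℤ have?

27540

φ(28489) = 28489 · (1 − 1/31) · (1 − 1/919)
       = 28489 · 27540/28489 = 27540.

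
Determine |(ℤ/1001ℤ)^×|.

First factor: 1001 = 7 × 11 × 13.
φ(7) = 7 − 1 = 6.
φ(11) = 11 − 1 = 10.
φ(13) = 13 − 1 = 12.
φ(1001) = 6 × 10 × 12 = 720.

720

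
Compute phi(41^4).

2756840

φ(2825761) = 2825761 · (1 − 1/41)
       = 2825761 · 40/41 = 2756840.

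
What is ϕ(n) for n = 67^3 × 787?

φ(67^3) = 67^2·(67−1) = 4489·66 = 296274.
φ(787) = 787 − 1 = 786.
φ(236700481) = 296274 × 786 = 232871364.

232871364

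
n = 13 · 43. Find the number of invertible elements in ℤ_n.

504

φ(559) = 559 · (1 − 1/13) · (1 − 1/43)
       = 559 · 504/559 = 504.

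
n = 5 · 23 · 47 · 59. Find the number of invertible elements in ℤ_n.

φ(5) = 5 − 1 = 4.
φ(23) = 23 − 1 = 22.
φ(47) = 47 − 1 = 46.
φ(59) = 59 − 1 = 58.
φ(318895) = 4 × 22 × 46 × 58 = 234784.

234784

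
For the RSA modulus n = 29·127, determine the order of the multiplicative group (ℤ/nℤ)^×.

3528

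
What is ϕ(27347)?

24640

27347 = 23 * 29 * 41.
φ(23) = 23 − 1 = 22.
φ(29) = 29 − 1 = 28.
φ(41) = 41 − 1 = 40.
φ(27347) = 22 × 28 × 40 = 24640.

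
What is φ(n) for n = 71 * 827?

φ(71) = 71 − 1 = 70.
φ(827) = 827 − 1 = 826.
Since φ is multiplicative, φ(58717) = 70 · 826 = 57820.

57820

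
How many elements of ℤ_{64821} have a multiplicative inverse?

38400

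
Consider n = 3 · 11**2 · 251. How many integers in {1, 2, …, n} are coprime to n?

55000

φ(91113) = 91113 · (1 − 1/3) · (1 − 1/11) · (1 − 1/251)
       = 91113 · 5000/8283 = 55000.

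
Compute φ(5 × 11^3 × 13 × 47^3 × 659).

3883345656960

φ(5919300670855) = 5919300670855 · (1 − 1/5) · (1 − 1/11) · (1 − 1/13) · (1 − 1/47) · (1 − 1/659)
       = 5919300670855 · 14528640/22145695 = 3883345656960.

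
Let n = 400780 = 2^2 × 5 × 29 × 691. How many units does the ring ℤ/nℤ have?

154560

φ(400780) = 400780 · (1 − 1/2) · (1 − 1/5) · (1 − 1/29) · (1 − 1/691)
       = 400780 · 77280/200390 = 154560.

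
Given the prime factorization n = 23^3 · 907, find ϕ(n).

10544028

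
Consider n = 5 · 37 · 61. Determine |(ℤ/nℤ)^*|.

φ(11285) = 11285 · (1 − 1/5) · (1 − 1/37) · (1 − 1/61)
       = 11285 · 8640/11285 = 8640.

8640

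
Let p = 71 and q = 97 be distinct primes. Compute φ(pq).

6720

φ(pq) = (p−1)(q−1) = 70 · 96 = 6720.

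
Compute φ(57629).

Factor 57629: 57629 = 11 × 13^2 × 31.
φ(11) = 11 − 1 = 10.
φ(13^2) = 13^1·(13−1) = 13·12 = 156.
φ(31) = 31 − 1 = 30.
Since φ is multiplicative, φ(57629) = 10 · 156 · 30 = 46800.

46800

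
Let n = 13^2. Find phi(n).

φ(169) = 169 · (1 − 1/13)
       = 169 · 12/13 = 156.

156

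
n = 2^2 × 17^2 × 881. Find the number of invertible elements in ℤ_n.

478720

φ(1018436) = 1018436 · (1 − 1/2) · (1 − 1/17) · (1 − 1/881)
       = 1018436 · 14080/29954 = 478720.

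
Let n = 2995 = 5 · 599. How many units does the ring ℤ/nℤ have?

2392

φ(2995) = 2995 · (1 − 1/5) · (1 − 1/599)
       = 2995 · 2392/2995 = 2392.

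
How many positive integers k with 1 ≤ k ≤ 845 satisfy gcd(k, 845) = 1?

Prime factorization: 845 = 5 × 13^2.
φ(5) = 5 − 1 = 4.
φ(13^2) = 13^2 − 13^1 = 169 − 13 = 156.
Since φ is multiplicative, φ(845) = 4 · 156 = 624.

624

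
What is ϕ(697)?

640

Prime factorization: 697 = 17 · 41.
φ(17) = 17 − 1 = 16.
φ(41) = 41 − 1 = 40.
Since φ is multiplicative, φ(697) = 16 · 40 = 640.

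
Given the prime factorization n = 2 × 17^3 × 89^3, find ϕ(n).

3223149952

φ(6927025394) = 6927025394 · (1 − 1/2) · (1 − 1/17) · (1 − 1/89)
       = 6927025394 · 1408/3026 = 3223149952.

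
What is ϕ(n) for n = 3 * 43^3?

φ(238521) = 238521 · (1 − 1/3) · (1 − 1/43)
       = 238521 · 84/129 = 155316.

155316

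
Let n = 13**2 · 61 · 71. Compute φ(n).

φ(731939) = 731939 · (1 − 1/13) · (1 − 1/61) · (1 − 1/71)
       = 731939 · 50400/56303 = 655200.

655200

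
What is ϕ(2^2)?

φ(4) = 4 · (1 − 1/2)
       = 4 · 1/2 = 2.

2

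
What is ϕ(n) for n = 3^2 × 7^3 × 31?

φ(95697) = 95697 · (1 − 1/3) · (1 − 1/7) · (1 − 1/31)
       = 95697 · 360/651 = 52920.

52920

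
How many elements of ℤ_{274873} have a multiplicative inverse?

228096

274873 = 17 · 19 · 23 · 37.
φ(17) = 17 − 1 = 16.
φ(19) = 19 − 1 = 18.
φ(23) = 23 − 1 = 22.
φ(37) = 37 − 1 = 36.
Multiply: 16 · 18 · 22 · 36 = 228096.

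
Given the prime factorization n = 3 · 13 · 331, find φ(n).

φ(3) = 3 − 1 = 2.
φ(13) = 13 − 1 = 12.
φ(331) = 331 − 1 = 330.
φ(12909) = 2 × 12 × 330 = 7920.

7920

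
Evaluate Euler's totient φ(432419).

432419 = 13 × 29 × 31 × 37.
φ(432419) = 432419 · (1 − 1/13) · (1 − 1/29) · (1 − 1/31) · (1 − 1/37)
       = 432419 · 362880/432419 = 362880.

362880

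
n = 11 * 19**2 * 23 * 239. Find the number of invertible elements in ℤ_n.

17907120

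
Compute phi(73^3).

383688

φ(73^3) = 73^2·(73−1) = 5329·72 = 383688.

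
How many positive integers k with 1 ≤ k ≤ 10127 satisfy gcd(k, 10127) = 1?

10127 = 13 · 19 · 41.
φ(10127) = 10127 · (1 − 1/13) · (1 − 1/19) · (1 − 1/41)
       = 10127 · 8640/10127 = 8640.

8640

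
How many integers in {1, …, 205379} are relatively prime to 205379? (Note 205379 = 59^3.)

201898

φ(59^3) = 59^2·(59−1) = 3481·58 = 201898.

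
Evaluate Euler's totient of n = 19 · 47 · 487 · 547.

219714768

φ(237885377) = 237885377 · (1 − 1/19) · (1 − 1/47) · (1 − 1/487) · (1 − 1/547)
       = 237885377 · 219714768/237885377 = 219714768.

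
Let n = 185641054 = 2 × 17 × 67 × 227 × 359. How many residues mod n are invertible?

φ(185641054) = 185641054 · (1 − 1/2) · (1 − 1/17) · (1 − 1/67) · (1 − 1/227) · (1 − 1/359)
       = 185641054 · 85438848/185641054 = 85438848.

85438848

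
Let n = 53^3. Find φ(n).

146068

φ(53^3) = 53^2·(53−1) = 2809·52 = 146068.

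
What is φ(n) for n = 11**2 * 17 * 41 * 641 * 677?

φ(11^2) = 11^2 − 11^1 = 121 − 11 = 110.
φ(17) = 17 − 1 = 16.
φ(41) = 41 − 1 = 40.
φ(641) = 641 − 1 = 640.
φ(677) = 677 − 1 = 676.
φ(36598631509) = 110 × 16 × 40 × 640 × 676 = 30457856000.

30457856000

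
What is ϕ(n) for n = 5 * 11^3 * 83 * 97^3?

φ(504128621645) = 504128621645 · (1 − 1/5) · (1 − 1/11) · (1 − 1/83) · (1 − 1/97)
       = 504128621645 · 314880/442805 = 358487416320.

358487416320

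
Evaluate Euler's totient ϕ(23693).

21168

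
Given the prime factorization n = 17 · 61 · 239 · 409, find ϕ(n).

φ(17) = 17 − 1 = 16.
φ(61) = 61 − 1 = 60.
φ(239) = 239 − 1 = 238.
φ(409) = 409 − 1 = 408.
Since φ is multiplicative, φ(101367787) = 16 · 60 · 238 · 408 = 93219840.

93219840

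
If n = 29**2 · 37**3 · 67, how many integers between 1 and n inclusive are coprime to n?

2641228128

φ(29^2) = 29^2 − 29^1 = 841 − 29 = 812.
φ(37^3) = 37^2·(37−1) = 1369·36 = 49284.
φ(67) = 67 − 1 = 66.
Multiply: 812 · 49284 · 66 = 2641228128.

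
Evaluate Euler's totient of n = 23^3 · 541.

6284520

φ(6582347) = 6582347 · (1 − 1/23) · (1 − 1/541)
       = 6582347 · 11880/12443 = 6284520.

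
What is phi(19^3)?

6498

φ(19^3) = 19^2·(19−1) = 361·18 = 6498.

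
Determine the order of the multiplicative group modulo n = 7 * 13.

72

φ(7) = 7 − 1 = 6.
φ(13) = 13 − 1 = 12.
Since φ is multiplicative, φ(91) = 6 · 12 = 72.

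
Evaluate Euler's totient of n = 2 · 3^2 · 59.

φ(2) = 2 − 1 = 1.
φ(3^2) = 3^2 − 3^1 = 9 − 3 = 6.
φ(59) = 59 − 1 = 58.
Since φ is multiplicative, φ(1062) = 1 · 6 · 58 = 348.

348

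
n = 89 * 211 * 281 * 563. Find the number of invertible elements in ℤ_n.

φ(89) = 89 − 1 = 88.
φ(211) = 211 − 1 = 210.
φ(281) = 281 − 1 = 280.
φ(563) = 563 − 1 = 562.
Since φ is multiplicative, φ(2970894137) = 88 · 210 · 280 · 562 = 2908012800.

2908012800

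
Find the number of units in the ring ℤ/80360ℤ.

26880

80360 = 2^3 * 5 * 7^2 * 41.
φ(80360) = 80360 · (1 − 1/2) · (1 − 1/5) · (1 − 1/7) · (1 − 1/41)
       = 80360 · 960/2870 = 26880.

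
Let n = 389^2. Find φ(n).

150932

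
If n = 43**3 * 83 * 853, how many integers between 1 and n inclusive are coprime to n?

φ(43^3) = 43^2·(43−1) = 1849·42 = 77658.
φ(83) = 83 − 1 = 82.
φ(853) = 853 − 1 = 852.
Multiply: 77658 · 82 · 852 = 5425498512.

5425498512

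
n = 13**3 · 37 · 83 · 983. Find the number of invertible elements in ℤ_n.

φ(13^3) = 13^3 − 13^2 = 2197 − 169 = 2028.
φ(37) = 37 − 1 = 36.
φ(83) = 83 − 1 = 82.
φ(983) = 983 − 1 = 982.
Multiply: 2028 · 36 · 82 · 982 = 5878896192.

5878896192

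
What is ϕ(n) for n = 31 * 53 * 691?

φ(31) = 31 − 1 = 30.
φ(53) = 53 − 1 = 52.
φ(691) = 691 − 1 = 690.
φ(1135313) = 30 × 52 × 690 = 1076400.

1076400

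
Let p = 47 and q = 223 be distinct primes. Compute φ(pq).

10212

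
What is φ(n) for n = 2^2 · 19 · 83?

2952

φ(2^2) = 2^1·(2−1) = 2·1 = 2.
φ(19) = 19 − 1 = 18.
φ(83) = 83 − 1 = 82.
Since φ is multiplicative, φ(6308) = 2 · 18 · 82 = 2952.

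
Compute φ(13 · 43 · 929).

467712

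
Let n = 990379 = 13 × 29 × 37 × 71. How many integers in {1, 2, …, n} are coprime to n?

φ(990379) = 990379 · (1 − 1/13) · (1 − 1/29) · (1 − 1/37) · (1 − 1/71)
       = 990379 · 846720/990379 = 846720.

846720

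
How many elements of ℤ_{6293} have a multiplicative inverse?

5040

First factor: 6293 = 7 · 29 · 31.
φ(7) = 7 − 1 = 6.
φ(29) = 29 − 1 = 28.
φ(31) = 31 − 1 = 30.
Since φ is multiplicative, φ(6293) = 6 · 28 · 30 = 5040.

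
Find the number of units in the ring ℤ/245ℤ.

168

Prime factorization: 245 = 5 · 7^2.
φ(245) = 245 · (1 − 1/5) · (1 − 1/7)
       = 245 · 24/35 = 168.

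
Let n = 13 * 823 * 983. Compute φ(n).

9686448

φ(10517117) = 10517117 · (1 − 1/13) · (1 − 1/823) · (1 − 1/983)
       = 10517117 · 9686448/10517117 = 9686448.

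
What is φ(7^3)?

294

φ(343) = 343 · (1 − 1/7)
       = 343 · 6/7 = 294.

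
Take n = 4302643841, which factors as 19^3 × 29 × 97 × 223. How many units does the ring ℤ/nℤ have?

φ(4302643841) = 4302643841 · (1 − 1/19) · (1 − 1/29) · (1 − 1/97) · (1 − 1/223)
       = 4302643841 · 10741248/11918681 = 3877590528.

3877590528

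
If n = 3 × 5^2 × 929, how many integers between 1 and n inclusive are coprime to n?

37120

φ(3) = 3 − 1 = 2.
φ(5^2) = 5^2 − 5^1 = 25 − 5 = 20.
φ(929) = 929 − 1 = 928.
Since φ is multiplicative, φ(69675) = 2 · 20 · 928 = 37120.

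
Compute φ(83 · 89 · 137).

981376

φ(1012019) = 1012019 · (1 − 1/83) · (1 − 1/89) · (1 − 1/137)
       = 1012019 · 981376/1012019 = 981376.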